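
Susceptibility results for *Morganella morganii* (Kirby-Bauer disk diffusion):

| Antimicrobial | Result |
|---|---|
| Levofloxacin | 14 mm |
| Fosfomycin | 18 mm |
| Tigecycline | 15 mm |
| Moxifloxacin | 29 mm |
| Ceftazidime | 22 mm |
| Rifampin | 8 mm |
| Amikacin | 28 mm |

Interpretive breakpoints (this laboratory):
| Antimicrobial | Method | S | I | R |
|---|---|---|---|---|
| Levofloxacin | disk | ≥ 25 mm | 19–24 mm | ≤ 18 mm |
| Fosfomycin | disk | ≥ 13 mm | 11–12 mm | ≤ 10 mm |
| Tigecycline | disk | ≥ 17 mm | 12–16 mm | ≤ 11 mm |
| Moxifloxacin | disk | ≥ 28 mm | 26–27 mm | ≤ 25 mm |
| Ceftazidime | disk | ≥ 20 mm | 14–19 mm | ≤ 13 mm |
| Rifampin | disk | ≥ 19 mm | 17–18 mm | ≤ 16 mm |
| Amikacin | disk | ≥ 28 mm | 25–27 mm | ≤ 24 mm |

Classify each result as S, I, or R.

Levofloxacin: 14 mm is ≤ 18 mm ⇒ Resistant
Fosfomycin 18 mm: ≥ 13 mm — susceptible
Tigecycline (15 mm) in 12–16 mm — Intermediate
Moxifloxacin: 29 mm is ≥ 28 mm — Susceptible
Ceftazidime 22 mm: ≥ 20 mm → susceptible
Rifampin: 8 mm is ≤ 16 mm — Resistant
Amikacin 28 mm: ≥ 28 mm → susceptible

R, S, I, S, S, R, S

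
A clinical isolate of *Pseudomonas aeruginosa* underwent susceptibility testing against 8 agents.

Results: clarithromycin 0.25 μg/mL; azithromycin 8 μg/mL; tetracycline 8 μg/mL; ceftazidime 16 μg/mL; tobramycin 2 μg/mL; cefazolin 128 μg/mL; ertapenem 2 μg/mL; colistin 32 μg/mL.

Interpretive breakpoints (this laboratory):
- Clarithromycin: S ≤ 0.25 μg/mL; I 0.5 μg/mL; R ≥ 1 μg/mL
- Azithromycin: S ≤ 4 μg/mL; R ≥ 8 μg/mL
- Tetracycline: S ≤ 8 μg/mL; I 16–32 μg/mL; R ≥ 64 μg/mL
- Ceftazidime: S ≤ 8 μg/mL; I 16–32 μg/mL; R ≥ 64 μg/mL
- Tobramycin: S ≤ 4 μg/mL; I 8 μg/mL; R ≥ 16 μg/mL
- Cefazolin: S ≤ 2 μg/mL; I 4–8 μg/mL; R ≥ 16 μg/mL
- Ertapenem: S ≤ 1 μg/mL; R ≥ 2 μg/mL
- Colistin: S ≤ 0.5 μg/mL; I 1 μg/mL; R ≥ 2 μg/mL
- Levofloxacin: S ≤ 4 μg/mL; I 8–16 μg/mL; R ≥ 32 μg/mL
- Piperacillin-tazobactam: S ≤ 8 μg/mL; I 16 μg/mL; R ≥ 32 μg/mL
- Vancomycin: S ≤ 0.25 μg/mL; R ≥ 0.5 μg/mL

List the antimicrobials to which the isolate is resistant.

Clarithromycin: 0.25 μg/mL is ≤ 0.25 μg/mL → Susceptible
Azithromycin: 8 μg/mL is ≥ 8 μg/mL → R
Tetracycline: 8 μg/mL is ≤ 8 μg/mL ⇒ Susceptible
Ceftazidime (16 μg/mL) in 16–32 μg/mL — Intermediate
Tobramycin: 2 μg/mL is ≤ 4 μg/mL → susceptible
Cefazolin 128 μg/mL: ≥ 16 μg/mL — R
Ertapenem: 2 μg/mL is ≥ 2 μg/mL — Resistant
Colistin: 32 μg/mL is ≥ 2 μg/mL → resistant

azithromycin, cefazolin, ertapenem, colistin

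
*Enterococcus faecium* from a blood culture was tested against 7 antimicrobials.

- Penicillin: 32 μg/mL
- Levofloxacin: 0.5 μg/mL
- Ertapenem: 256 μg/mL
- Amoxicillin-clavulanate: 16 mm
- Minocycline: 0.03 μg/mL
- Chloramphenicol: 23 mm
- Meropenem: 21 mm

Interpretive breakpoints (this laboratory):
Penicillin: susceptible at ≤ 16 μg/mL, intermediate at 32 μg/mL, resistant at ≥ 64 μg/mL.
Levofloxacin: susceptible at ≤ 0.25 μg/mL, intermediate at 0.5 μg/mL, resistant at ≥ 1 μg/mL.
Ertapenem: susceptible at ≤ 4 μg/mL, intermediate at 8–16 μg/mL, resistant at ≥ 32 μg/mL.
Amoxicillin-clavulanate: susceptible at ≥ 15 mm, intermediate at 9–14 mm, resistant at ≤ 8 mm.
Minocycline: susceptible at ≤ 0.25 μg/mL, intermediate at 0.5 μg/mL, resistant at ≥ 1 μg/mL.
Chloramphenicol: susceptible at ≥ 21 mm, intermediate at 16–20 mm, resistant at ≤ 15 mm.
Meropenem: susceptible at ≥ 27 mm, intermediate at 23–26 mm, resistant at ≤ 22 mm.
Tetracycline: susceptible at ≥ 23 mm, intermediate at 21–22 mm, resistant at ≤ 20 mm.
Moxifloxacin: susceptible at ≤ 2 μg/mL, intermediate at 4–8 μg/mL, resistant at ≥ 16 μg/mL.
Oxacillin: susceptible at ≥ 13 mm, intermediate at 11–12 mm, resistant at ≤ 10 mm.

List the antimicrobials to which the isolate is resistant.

ertapenem, meropenem

Penicillin (32 μg/mL) = 32 μg/mL → Intermediate
Levofloxacin (0.5 μg/mL) = 0.5 μg/mL ⇒ I
Ertapenem: 256 μg/mL is ≥ 32 μg/mL — R
Amoxicillin-clavulanate: 16 mm is ≥ 15 mm → susceptible
Minocycline: 0.03 μg/mL is ≤ 0.25 μg/mL ⇒ Susceptible
Chloramphenicol (23 mm) ≥ 21 mm → susceptible
Meropenem: 21 mm is ≤ 22 mm ⇒ resistant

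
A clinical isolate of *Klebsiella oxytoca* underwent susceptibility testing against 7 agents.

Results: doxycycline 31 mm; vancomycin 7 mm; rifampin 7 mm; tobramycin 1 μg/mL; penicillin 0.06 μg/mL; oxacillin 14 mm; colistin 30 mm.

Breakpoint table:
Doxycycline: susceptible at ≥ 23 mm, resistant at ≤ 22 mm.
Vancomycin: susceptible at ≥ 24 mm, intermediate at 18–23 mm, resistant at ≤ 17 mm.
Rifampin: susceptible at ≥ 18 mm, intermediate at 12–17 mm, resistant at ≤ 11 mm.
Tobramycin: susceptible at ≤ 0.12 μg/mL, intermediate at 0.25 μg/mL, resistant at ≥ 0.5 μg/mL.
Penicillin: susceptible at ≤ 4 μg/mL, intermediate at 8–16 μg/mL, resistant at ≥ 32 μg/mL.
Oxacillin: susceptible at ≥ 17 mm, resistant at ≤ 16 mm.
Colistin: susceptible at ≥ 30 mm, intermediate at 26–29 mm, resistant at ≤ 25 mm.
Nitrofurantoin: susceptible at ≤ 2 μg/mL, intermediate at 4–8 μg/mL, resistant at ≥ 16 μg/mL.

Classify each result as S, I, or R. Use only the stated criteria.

S, R, R, R, S, R, S

Doxycycline (31 mm) ≥ 23 mm → susceptible
Vancomycin 7 mm: ≤ 17 mm — R
Rifampin (7 mm) ≤ 11 mm — R
Tobramycin 1 μg/mL: ≥ 0.5 μg/mL → Resistant
Penicillin 0.06 μg/mL: ≤ 4 μg/mL → S
Oxacillin: 14 mm is ≤ 16 mm → R
Colistin (30 mm) ≥ 30 mm — S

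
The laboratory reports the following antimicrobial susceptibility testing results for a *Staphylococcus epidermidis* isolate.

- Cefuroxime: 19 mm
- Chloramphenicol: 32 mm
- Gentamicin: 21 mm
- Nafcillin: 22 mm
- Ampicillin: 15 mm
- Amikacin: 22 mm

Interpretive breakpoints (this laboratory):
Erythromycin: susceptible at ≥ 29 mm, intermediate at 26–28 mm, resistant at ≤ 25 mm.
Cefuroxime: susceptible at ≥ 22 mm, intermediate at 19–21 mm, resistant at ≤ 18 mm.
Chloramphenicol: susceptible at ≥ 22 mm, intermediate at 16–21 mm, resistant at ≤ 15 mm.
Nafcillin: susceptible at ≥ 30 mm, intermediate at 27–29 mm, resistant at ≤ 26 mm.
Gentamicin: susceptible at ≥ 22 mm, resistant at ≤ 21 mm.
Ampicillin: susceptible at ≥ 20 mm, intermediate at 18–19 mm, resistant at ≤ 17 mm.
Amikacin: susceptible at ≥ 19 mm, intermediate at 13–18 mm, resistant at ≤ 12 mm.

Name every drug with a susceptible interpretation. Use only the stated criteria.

chloramphenicol, amikacin

Cefuroxime: 19 mm is in 19–21 mm ⇒ Intermediate
Chloramphenicol 32 mm: ≥ 22 mm — Susceptible
Gentamicin: 21 mm is ≤ 21 mm → R
Nafcillin: 22 mm is ≤ 26 mm — Resistant
Ampicillin: 15 mm is ≤ 17 mm — resistant
Amikacin 22 mm: ≥ 19 mm ⇒ susceptible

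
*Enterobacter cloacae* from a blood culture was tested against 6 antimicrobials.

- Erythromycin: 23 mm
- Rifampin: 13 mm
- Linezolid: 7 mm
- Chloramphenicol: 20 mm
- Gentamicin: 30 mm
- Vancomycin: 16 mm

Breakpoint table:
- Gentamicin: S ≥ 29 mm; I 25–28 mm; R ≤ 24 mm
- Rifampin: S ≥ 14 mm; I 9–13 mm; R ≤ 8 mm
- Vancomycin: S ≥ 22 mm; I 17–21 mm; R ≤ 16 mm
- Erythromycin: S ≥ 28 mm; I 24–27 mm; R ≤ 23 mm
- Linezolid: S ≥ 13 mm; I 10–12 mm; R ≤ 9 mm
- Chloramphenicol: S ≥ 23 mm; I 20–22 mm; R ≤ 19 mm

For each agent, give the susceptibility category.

R, I, R, I, S, R

Erythromycin: 23 mm is ≤ 23 mm ⇒ resistant
Rifampin (13 mm) in 9–13 mm → Intermediate
Linezolid 7 mm: ≤ 9 mm ⇒ resistant
Chloramphenicol (20 mm) in 20–22 mm → intermediate
Gentamicin 30 mm: ≥ 29 mm — susceptible
Vancomycin: 16 mm is ≤ 16 mm ⇒ resistant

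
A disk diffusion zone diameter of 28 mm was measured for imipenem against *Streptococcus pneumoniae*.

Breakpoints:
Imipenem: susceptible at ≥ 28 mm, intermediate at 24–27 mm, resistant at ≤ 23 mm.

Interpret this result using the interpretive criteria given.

S

Imipenem (28 mm) ≥ 28 mm → susceptible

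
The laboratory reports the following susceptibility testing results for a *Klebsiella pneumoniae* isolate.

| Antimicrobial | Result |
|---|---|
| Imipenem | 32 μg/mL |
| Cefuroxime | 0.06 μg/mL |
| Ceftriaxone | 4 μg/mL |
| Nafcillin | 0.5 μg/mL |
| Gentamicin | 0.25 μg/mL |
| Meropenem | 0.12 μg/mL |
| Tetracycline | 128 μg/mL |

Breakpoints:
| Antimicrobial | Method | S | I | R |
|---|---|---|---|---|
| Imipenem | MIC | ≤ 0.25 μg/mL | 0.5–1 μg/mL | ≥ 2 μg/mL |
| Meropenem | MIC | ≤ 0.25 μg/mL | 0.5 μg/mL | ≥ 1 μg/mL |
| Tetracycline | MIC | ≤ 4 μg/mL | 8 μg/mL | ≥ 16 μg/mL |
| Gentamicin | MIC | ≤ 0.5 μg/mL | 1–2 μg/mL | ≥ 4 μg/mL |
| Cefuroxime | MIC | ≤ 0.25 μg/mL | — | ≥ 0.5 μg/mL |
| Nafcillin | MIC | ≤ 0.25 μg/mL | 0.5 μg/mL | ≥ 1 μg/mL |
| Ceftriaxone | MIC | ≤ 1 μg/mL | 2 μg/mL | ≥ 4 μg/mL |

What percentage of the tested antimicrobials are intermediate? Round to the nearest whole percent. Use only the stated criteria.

14%

Imipenem 32 μg/mL: ≥ 2 μg/mL ⇒ resistant
Cefuroxime: 0.06 μg/mL is ≤ 0.25 μg/mL — Susceptible
Ceftriaxone 4 μg/mL: ≥ 4 μg/mL → R
Nafcillin (0.5 μg/mL) = 0.5 μg/mL → I
Gentamicin (0.25 μg/mL) ≤ 0.5 μg/mL — susceptible
Meropenem: 0.12 μg/mL is ≤ 0.25 μg/mL — S
Tetracycline (128 μg/mL) ≥ 16 μg/mL ⇒ resistant
Intermediate: 1/7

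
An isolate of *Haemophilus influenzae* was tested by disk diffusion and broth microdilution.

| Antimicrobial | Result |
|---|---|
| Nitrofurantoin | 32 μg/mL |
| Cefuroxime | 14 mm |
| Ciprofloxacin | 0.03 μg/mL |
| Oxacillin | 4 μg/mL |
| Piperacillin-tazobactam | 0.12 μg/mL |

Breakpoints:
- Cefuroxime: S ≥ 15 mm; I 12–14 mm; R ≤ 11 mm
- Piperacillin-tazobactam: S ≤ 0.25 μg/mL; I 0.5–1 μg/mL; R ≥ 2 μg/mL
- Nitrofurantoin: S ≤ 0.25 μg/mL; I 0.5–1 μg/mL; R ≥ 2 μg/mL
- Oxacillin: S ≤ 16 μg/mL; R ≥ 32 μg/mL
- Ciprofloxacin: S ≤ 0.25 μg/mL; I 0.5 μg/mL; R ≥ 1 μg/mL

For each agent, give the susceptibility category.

Nitrofurantoin 32 μg/mL: ≥ 2 μg/mL → resistant
Cefuroxime 14 mm: in 12–14 mm ⇒ I
Ciprofloxacin (0.03 μg/mL) ≤ 0.25 μg/mL ⇒ S
Oxacillin (4 μg/mL) ≤ 16 μg/mL ⇒ S
Piperacillin-tazobactam (0.12 μg/mL) ≤ 0.25 μg/mL — S

R, I, S, S, S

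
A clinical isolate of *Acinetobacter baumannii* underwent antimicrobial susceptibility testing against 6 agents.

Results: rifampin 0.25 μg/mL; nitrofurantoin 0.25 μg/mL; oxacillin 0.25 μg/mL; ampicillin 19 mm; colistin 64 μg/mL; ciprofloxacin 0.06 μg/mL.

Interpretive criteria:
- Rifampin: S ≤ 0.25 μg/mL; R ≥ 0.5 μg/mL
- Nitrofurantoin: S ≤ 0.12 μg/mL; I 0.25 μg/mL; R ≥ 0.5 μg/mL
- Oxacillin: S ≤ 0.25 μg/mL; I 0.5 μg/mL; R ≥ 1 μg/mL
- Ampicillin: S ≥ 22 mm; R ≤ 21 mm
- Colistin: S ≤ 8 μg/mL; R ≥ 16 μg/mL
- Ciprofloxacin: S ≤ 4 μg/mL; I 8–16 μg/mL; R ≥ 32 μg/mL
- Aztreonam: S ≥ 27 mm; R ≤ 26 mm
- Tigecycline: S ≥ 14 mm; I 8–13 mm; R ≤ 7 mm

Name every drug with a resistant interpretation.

Rifampin: 0.25 μg/mL is ≤ 0.25 μg/mL ⇒ susceptible
Nitrofurantoin: 0.25 μg/mL is = 0.25 μg/mL — I
Oxacillin (0.25 μg/mL) ≤ 0.25 μg/mL → susceptible
Ampicillin (19 mm) ≤ 21 mm ⇒ Resistant
Colistin 64 μg/mL: ≥ 16 μg/mL — resistant
Ciprofloxacin 0.06 μg/mL: ≤ 4 μg/mL → S

ampicillin, colistin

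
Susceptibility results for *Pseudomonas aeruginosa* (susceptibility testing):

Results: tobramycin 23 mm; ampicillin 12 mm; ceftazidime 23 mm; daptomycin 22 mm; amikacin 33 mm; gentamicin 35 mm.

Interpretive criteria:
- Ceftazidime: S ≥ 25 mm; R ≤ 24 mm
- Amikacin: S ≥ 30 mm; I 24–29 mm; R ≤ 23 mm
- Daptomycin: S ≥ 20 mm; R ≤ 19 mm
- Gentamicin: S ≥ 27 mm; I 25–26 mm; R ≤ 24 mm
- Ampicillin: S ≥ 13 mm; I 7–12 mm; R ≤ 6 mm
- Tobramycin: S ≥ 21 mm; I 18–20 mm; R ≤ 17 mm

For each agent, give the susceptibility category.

S, I, R, S, S, S

Tobramycin (23 mm) ≥ 21 mm — Susceptible
Ampicillin (12 mm) in 7–12 mm → intermediate
Ceftazidime: 23 mm is ≤ 24 mm ⇒ Resistant
Daptomycin: 22 mm is ≥ 20 mm ⇒ S
Amikacin: 33 mm is ≥ 30 mm — Susceptible
Gentamicin: 35 mm is ≥ 27 mm — Susceptible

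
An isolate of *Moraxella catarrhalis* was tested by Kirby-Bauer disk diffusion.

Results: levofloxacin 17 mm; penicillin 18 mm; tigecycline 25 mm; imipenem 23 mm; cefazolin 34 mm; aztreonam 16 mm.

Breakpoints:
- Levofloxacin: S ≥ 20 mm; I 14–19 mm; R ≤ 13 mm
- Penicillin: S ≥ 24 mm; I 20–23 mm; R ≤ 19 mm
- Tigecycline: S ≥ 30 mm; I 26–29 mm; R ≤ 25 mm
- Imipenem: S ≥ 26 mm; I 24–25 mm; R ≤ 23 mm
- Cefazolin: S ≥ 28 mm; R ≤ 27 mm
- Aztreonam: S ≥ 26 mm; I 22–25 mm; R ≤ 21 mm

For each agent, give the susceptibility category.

I, R, R, R, S, R

Levofloxacin: 17 mm is in 14–19 mm — intermediate
Penicillin 18 mm: ≤ 19 mm — resistant
Tigecycline 25 mm: ≤ 25 mm ⇒ resistant
Imipenem (23 mm) ≤ 23 mm → Resistant
Cefazolin: 34 mm is ≥ 28 mm → susceptible
Aztreonam (16 mm) ≤ 21 mm — resistant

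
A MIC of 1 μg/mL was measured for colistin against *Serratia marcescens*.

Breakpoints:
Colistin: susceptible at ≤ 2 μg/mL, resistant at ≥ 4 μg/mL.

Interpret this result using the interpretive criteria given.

S

Colistin: 1 μg/mL is ≤ 2 μg/mL ⇒ S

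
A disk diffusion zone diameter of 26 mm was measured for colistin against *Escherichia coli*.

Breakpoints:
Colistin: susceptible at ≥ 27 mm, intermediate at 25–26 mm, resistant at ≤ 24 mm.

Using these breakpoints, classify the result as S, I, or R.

I

Colistin 26 mm: in 25–26 mm — Intermediate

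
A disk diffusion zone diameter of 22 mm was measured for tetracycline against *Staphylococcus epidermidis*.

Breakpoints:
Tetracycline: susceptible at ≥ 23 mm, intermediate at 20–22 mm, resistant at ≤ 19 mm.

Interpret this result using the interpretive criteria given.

Tetracycline: 22 mm is in 20–22 mm — Intermediate

Intermediate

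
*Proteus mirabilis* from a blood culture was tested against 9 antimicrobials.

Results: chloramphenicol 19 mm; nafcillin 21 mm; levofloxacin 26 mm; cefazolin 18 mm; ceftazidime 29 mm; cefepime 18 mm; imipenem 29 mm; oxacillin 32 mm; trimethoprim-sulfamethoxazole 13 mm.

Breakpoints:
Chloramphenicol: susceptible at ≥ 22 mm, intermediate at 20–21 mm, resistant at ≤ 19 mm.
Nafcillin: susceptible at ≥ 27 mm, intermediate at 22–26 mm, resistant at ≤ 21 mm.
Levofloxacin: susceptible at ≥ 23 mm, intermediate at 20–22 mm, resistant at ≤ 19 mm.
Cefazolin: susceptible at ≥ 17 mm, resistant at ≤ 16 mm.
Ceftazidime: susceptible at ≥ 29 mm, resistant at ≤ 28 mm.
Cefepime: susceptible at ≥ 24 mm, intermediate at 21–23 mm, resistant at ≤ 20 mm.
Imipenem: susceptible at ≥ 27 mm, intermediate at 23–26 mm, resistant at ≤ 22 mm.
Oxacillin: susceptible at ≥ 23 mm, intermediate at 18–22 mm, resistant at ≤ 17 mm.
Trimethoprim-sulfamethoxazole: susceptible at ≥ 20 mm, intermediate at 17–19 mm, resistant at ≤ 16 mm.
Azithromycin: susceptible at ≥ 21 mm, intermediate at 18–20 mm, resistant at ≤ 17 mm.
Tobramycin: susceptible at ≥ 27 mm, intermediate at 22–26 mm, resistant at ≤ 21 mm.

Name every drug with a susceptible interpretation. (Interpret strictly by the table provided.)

Chloramphenicol 19 mm: ≤ 19 mm — resistant
Nafcillin 21 mm: ≤ 21 mm → resistant
Levofloxacin: 26 mm is ≥ 23 mm → S
Cefazolin 18 mm: ≥ 17 mm → susceptible
Ceftazidime: 29 mm is ≥ 29 mm — S
Cefepime (18 mm) ≤ 20 mm → R
Imipenem (29 mm) ≥ 27 mm — S
Oxacillin: 32 mm is ≥ 23 mm ⇒ susceptible
Trimethoprim-sulfamethoxazole: 13 mm is ≤ 16 mm ⇒ resistant

levofloxacin, cefazolin, ceftazidime, imipenem, oxacillin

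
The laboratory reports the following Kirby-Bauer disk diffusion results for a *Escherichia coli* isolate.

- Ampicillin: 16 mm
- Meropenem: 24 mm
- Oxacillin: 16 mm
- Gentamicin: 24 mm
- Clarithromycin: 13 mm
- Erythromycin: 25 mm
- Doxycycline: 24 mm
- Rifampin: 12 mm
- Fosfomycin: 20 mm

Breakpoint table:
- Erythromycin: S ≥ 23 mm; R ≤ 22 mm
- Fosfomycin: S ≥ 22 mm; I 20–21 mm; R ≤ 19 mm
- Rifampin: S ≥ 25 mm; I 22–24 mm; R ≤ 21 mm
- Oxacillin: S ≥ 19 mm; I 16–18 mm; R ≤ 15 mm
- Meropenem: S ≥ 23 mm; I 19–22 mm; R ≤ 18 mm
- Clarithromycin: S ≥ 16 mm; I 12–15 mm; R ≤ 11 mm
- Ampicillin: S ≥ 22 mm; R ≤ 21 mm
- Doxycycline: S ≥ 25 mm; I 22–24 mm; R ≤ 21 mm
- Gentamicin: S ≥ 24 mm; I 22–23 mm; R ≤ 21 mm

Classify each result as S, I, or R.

R, S, I, S, I, S, I, R, I

Ampicillin 16 mm: ≤ 21 mm — resistant
Meropenem 24 mm: ≥ 23 mm — susceptible
Oxacillin: 16 mm is in 16–18 mm → intermediate
Gentamicin: 24 mm is ≥ 24 mm ⇒ S
Clarithromycin: 13 mm is in 12–15 mm — intermediate
Erythromycin 25 mm: ≥ 23 mm — susceptible
Doxycycline: 24 mm is in 22–24 mm ⇒ intermediate
Rifampin: 12 mm is ≤ 21 mm ⇒ Resistant
Fosfomycin: 20 mm is in 20–21 mm → I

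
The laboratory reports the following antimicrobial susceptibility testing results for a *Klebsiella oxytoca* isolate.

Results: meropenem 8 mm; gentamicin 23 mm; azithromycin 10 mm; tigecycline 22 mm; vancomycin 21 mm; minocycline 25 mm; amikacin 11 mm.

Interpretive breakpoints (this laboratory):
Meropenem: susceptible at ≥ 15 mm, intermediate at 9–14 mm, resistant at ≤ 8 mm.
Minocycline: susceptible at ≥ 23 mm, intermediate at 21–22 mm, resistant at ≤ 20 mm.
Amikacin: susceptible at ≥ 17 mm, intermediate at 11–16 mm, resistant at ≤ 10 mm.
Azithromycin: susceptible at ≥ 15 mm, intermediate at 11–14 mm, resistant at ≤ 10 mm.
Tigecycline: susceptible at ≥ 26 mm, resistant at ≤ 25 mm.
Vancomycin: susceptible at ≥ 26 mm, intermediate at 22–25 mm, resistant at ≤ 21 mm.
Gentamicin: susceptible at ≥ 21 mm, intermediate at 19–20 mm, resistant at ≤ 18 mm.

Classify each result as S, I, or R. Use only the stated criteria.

Meropenem (8 mm) ≤ 8 mm — resistant
Gentamicin: 23 mm is ≥ 21 mm ⇒ susceptible
Azithromycin 10 mm: ≤ 10 mm ⇒ R
Tigecycline: 22 mm is ≤ 25 mm — R
Vancomycin: 21 mm is ≤ 21 mm → Resistant
Minocycline 25 mm: ≥ 23 mm → Susceptible
Amikacin (11 mm) in 11–16 mm — I

R, S, R, R, R, S, I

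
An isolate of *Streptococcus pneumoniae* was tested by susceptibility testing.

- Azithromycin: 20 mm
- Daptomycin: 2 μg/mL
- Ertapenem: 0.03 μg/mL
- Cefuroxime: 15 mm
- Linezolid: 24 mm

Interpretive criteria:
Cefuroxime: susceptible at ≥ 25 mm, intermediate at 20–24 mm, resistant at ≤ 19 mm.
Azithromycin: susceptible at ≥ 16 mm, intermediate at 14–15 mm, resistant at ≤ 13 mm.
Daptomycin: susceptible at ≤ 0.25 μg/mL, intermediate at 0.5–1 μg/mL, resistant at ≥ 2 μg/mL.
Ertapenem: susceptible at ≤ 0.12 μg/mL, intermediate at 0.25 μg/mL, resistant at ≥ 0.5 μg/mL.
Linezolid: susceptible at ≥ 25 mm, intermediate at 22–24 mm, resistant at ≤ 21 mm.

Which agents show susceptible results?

azithromycin, ertapenem

Azithromycin 20 mm: ≥ 16 mm — S
Daptomycin 2 μg/mL: ≥ 2 μg/mL → R
Ertapenem: 0.03 μg/mL is ≤ 0.12 μg/mL — Susceptible
Cefuroxime: 15 mm is ≤ 19 mm — Resistant
Linezolid 24 mm: in 22–24 mm ⇒ I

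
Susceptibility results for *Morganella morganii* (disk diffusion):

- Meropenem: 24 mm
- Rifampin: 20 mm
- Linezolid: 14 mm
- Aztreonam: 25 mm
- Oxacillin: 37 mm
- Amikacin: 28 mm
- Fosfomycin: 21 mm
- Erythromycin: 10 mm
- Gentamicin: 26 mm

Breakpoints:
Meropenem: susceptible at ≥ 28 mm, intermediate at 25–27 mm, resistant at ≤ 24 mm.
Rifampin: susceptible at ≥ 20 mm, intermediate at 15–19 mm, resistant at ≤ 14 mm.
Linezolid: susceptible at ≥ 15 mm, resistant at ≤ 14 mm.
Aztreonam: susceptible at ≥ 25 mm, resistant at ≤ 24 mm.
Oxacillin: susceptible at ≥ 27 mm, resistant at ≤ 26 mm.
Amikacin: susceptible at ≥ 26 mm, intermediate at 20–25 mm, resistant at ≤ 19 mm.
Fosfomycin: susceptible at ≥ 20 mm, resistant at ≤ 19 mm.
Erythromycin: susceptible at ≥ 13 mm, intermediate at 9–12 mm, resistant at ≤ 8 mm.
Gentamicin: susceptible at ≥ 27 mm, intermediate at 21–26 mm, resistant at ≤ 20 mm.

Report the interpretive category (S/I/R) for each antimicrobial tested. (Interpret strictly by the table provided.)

R, S, R, S, S, S, S, I, I

Meropenem (24 mm) ≤ 24 mm → resistant
Rifampin: 20 mm is ≥ 20 mm → S
Linezolid (14 mm) ≤ 14 mm — resistant
Aztreonam: 25 mm is ≥ 25 mm — Susceptible
Oxacillin 37 mm: ≥ 27 mm → S
Amikacin (28 mm) ≥ 26 mm ⇒ susceptible
Fosfomycin: 21 mm is ≥ 20 mm — Susceptible
Erythromycin: 10 mm is in 9–12 mm — Intermediate
Gentamicin: 26 mm is in 21–26 mm — Intermediate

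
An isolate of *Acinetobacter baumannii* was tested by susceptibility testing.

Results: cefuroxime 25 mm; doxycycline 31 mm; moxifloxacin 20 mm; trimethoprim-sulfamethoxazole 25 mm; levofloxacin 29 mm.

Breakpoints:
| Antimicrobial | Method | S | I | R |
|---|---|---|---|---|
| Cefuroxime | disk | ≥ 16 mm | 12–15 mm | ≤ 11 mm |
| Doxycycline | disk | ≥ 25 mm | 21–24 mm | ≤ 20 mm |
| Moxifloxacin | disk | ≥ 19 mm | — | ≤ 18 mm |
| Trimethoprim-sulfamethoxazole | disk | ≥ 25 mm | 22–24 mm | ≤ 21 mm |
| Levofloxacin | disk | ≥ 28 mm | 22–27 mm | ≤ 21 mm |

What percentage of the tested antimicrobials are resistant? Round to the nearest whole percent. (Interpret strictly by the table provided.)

Cefuroxime 25 mm: ≥ 16 mm — susceptible
Doxycycline (31 mm) ≥ 25 mm ⇒ S
Moxifloxacin (20 mm) ≥ 19 mm → Susceptible
Trimethoprim-sulfamethoxazole (25 mm) ≥ 25 mm — susceptible
Levofloxacin (29 mm) ≥ 28 mm — Susceptible
Resistant: 0/5

0%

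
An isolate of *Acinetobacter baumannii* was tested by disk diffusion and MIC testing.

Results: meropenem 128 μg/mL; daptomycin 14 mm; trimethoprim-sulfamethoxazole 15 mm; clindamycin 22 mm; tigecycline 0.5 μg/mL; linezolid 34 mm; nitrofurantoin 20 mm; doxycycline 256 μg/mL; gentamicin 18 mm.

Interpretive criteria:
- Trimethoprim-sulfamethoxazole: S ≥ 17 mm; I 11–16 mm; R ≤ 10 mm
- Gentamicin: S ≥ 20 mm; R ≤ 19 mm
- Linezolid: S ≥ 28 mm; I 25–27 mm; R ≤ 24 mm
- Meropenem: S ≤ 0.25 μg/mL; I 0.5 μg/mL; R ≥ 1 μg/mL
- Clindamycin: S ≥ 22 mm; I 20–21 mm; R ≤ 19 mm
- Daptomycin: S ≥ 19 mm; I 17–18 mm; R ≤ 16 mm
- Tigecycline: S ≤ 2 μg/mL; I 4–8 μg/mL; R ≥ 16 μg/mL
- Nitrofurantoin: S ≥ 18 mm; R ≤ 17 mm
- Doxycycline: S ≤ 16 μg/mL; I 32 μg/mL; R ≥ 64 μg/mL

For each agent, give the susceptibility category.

Meropenem (128 μg/mL) ≥ 1 μg/mL → R
Daptomycin 14 mm: ≤ 16 mm → Resistant
Trimethoprim-sulfamethoxazole (15 mm) in 11–16 mm ⇒ I
Clindamycin 22 mm: ≥ 22 mm — Susceptible
Tigecycline (0.5 μg/mL) ≤ 2 μg/mL — Susceptible
Linezolid 34 mm: ≥ 28 mm → susceptible
Nitrofurantoin 20 mm: ≥ 18 mm — Susceptible
Doxycycline 256 μg/mL: ≥ 64 μg/mL → Resistant
Gentamicin: 18 mm is ≤ 19 mm ⇒ R

R, R, I, S, S, S, S, R, R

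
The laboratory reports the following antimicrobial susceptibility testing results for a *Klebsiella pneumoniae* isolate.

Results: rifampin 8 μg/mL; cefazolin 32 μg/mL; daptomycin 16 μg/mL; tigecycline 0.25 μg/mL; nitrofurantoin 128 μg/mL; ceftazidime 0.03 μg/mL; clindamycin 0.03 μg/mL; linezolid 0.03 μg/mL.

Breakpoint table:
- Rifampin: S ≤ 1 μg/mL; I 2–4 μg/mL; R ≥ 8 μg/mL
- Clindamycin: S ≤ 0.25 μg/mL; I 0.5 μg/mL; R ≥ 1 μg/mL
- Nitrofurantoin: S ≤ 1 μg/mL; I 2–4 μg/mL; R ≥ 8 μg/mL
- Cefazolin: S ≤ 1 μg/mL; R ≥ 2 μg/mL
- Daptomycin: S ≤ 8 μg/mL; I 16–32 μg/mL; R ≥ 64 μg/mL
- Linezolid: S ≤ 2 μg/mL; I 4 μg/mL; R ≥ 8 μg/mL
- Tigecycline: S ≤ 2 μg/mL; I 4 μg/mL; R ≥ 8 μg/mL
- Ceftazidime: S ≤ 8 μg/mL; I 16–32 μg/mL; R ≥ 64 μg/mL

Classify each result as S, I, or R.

R, R, I, S, R, S, S, S

Rifampin: 8 μg/mL is ≥ 8 μg/mL → resistant
Cefazolin 32 μg/mL: ≥ 2 μg/mL — R
Daptomycin 16 μg/mL: in 16–32 μg/mL ⇒ intermediate
Tigecycline: 0.25 μg/mL is ≤ 2 μg/mL ⇒ susceptible
Nitrofurantoin 128 μg/mL: ≥ 8 μg/mL → R
Ceftazidime 0.03 μg/mL: ≤ 8 μg/mL → Susceptible
Clindamycin: 0.03 μg/mL is ≤ 0.25 μg/mL → S
Linezolid: 0.03 μg/mL is ≤ 2 μg/mL ⇒ S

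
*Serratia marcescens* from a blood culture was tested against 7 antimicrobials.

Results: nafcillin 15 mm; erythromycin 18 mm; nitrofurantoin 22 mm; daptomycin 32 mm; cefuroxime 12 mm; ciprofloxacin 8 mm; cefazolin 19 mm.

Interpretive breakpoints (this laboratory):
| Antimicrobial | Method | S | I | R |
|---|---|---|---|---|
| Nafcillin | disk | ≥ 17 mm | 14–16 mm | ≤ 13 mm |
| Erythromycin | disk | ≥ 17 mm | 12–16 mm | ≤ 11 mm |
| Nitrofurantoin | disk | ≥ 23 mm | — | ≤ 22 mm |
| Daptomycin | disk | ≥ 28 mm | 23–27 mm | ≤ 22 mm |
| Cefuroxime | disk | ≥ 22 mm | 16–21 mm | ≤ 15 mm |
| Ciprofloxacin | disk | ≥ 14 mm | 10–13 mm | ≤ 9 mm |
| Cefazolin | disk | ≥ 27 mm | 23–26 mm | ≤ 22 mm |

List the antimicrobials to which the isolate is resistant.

nitrofurantoin, cefuroxime, ciprofloxacin, cefazolin

Nafcillin: 15 mm is in 14–16 mm ⇒ I
Erythromycin (18 mm) ≥ 17 mm — Susceptible
Nitrofurantoin (22 mm) ≤ 22 mm — R
Daptomycin 32 mm: ≥ 28 mm — S
Cefuroxime (12 mm) ≤ 15 mm — Resistant
Ciprofloxacin 8 mm: ≤ 9 mm ⇒ R
Cefazolin (19 mm) ≤ 22 mm ⇒ Resistant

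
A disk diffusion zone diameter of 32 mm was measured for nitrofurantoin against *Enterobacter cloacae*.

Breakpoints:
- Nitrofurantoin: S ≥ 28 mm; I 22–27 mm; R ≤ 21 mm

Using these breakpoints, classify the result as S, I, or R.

S

Nitrofurantoin: 32 mm is ≥ 28 mm — susceptible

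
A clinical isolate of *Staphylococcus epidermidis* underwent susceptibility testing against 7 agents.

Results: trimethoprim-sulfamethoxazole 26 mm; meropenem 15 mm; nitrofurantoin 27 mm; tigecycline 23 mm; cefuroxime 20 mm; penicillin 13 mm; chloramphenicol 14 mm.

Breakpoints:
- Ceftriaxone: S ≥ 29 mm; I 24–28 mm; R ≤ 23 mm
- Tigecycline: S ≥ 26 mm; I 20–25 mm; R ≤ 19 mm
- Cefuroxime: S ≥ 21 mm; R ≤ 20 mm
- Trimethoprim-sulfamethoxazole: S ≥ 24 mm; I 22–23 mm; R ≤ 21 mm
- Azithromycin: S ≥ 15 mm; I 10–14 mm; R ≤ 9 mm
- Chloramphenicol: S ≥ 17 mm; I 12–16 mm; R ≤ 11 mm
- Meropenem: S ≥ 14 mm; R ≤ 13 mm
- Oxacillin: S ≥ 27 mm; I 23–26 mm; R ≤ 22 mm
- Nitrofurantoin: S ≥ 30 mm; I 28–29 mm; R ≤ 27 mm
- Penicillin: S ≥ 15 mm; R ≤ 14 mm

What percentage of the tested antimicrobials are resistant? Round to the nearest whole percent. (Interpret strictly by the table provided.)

Trimethoprim-sulfamethoxazole 26 mm: ≥ 24 mm → S
Meropenem 15 mm: ≥ 14 mm ⇒ susceptible
Nitrofurantoin: 27 mm is ≤ 27 mm — resistant
Tigecycline: 23 mm is in 20–25 mm → Intermediate
Cefuroxime (20 mm) ≤ 20 mm ⇒ Resistant
Penicillin: 13 mm is ≤ 14 mm — resistant
Chloramphenicol 14 mm: in 12–16 mm — Intermediate
Resistant: 3/7

43%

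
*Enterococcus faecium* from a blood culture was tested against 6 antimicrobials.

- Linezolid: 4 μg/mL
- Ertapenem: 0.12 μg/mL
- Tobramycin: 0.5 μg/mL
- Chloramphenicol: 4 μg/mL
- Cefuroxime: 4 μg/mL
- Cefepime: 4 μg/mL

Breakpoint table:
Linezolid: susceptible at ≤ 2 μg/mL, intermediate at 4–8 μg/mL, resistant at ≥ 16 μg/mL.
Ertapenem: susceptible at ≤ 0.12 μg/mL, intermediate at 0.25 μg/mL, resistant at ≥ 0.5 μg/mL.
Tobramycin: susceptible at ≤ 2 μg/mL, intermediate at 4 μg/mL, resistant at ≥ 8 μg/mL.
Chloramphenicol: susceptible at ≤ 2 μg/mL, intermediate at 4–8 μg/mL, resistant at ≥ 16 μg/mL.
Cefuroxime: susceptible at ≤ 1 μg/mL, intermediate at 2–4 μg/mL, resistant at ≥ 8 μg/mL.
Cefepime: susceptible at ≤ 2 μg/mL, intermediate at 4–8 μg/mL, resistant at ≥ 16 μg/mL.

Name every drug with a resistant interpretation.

none

Linezolid: 4 μg/mL is in 4–8 μg/mL ⇒ I
Ertapenem 0.12 μg/mL: ≤ 0.12 μg/mL — susceptible
Tobramycin (0.5 μg/mL) ≤ 2 μg/mL → Susceptible
Chloramphenicol 4 μg/mL: in 4–8 μg/mL ⇒ I
Cefuroxime 4 μg/mL: in 2–4 μg/mL → I
Cefepime 4 μg/mL: in 4–8 μg/mL → Intermediate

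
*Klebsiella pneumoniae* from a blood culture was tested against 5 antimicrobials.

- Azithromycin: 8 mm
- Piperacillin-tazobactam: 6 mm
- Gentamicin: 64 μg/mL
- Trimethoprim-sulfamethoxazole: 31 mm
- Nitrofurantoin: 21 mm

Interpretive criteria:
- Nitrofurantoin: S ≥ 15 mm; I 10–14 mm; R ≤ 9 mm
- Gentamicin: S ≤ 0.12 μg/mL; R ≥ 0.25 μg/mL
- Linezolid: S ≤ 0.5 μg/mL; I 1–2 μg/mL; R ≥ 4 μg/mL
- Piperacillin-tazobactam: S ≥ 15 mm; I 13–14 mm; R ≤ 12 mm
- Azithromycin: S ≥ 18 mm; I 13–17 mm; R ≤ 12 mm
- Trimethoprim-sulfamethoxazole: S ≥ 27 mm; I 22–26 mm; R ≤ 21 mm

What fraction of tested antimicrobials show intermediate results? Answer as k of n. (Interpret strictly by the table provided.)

Azithromycin 8 mm: ≤ 12 mm → resistant
Piperacillin-tazobactam: 6 mm is ≤ 12 mm — R
Gentamicin (64 μg/mL) ≥ 0.25 μg/mL — Resistant
Trimethoprim-sulfamethoxazole: 31 mm is ≥ 27 mm ⇒ S
Nitrofurantoin 21 mm: ≥ 15 mm → Susceptible
Intermediate: 0/5

0 of 5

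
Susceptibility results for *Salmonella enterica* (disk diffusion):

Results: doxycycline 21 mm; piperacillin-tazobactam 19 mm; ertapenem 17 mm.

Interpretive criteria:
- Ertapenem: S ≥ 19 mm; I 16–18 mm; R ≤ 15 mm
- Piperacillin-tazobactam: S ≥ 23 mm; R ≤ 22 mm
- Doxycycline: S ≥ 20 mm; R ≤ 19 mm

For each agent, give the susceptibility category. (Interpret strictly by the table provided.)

Doxycycline 21 mm: ≥ 20 mm ⇒ Susceptible
Piperacillin-tazobactam: 19 mm is ≤ 22 mm → resistant
Ertapenem (17 mm) in 16–18 mm → Intermediate

S, R, I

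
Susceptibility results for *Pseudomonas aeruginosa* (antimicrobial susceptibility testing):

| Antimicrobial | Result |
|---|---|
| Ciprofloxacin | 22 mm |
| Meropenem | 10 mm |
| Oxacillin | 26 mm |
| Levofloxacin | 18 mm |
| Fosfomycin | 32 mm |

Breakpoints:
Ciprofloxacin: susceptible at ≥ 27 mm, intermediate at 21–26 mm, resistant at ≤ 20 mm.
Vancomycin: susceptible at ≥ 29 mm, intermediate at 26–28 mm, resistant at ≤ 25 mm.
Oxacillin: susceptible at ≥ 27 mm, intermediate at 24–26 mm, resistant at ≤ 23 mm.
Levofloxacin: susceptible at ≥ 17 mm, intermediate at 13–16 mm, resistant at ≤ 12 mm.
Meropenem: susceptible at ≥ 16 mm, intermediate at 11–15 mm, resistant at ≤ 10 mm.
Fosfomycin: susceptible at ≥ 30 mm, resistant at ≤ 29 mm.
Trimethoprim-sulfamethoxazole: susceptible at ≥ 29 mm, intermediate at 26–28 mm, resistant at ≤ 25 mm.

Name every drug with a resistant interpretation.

Ciprofloxacin: 22 mm is in 21–26 mm ⇒ Intermediate
Meropenem: 10 mm is ≤ 10 mm — Resistant
Oxacillin 26 mm: in 24–26 mm → intermediate
Levofloxacin: 18 mm is ≥ 17 mm — S
Fosfomycin (32 mm) ≥ 30 mm → susceptible

meropenem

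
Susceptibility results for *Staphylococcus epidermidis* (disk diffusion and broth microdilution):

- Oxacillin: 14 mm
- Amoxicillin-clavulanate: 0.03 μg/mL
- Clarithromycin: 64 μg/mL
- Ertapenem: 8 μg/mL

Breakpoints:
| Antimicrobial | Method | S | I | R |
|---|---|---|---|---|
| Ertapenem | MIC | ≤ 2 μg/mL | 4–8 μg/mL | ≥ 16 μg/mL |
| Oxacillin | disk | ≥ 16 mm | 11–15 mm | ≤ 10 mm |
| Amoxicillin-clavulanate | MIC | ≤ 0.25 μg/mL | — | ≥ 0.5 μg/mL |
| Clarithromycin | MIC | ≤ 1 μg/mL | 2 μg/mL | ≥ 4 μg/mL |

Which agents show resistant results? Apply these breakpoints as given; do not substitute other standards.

clarithromycin

Oxacillin (14 mm) in 11–15 mm ⇒ intermediate
Amoxicillin-clavulanate (0.03 μg/mL) ≤ 0.25 μg/mL → S
Clarithromycin 64 μg/mL: ≥ 4 μg/mL — resistant
Ertapenem 8 μg/mL: in 4–8 μg/mL → I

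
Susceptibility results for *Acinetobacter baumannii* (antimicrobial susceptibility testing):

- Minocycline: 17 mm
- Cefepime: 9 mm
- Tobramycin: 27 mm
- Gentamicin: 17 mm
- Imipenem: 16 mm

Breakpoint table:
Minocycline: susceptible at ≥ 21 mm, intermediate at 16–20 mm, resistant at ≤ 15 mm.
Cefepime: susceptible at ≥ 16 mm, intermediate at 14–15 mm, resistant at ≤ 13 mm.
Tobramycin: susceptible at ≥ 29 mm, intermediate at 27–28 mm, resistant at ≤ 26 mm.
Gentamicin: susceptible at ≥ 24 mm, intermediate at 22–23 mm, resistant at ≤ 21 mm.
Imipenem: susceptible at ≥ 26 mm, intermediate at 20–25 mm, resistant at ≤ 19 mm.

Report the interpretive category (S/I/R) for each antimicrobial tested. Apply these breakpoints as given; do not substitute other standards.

I, R, I, R, R

Minocycline 17 mm: in 16–20 mm — Intermediate
Cefepime (9 mm) ≤ 13 mm ⇒ R
Tobramycin 27 mm: in 27–28 mm — Intermediate
Gentamicin: 17 mm is ≤ 21 mm → R
Imipenem: 16 mm is ≤ 19 mm — R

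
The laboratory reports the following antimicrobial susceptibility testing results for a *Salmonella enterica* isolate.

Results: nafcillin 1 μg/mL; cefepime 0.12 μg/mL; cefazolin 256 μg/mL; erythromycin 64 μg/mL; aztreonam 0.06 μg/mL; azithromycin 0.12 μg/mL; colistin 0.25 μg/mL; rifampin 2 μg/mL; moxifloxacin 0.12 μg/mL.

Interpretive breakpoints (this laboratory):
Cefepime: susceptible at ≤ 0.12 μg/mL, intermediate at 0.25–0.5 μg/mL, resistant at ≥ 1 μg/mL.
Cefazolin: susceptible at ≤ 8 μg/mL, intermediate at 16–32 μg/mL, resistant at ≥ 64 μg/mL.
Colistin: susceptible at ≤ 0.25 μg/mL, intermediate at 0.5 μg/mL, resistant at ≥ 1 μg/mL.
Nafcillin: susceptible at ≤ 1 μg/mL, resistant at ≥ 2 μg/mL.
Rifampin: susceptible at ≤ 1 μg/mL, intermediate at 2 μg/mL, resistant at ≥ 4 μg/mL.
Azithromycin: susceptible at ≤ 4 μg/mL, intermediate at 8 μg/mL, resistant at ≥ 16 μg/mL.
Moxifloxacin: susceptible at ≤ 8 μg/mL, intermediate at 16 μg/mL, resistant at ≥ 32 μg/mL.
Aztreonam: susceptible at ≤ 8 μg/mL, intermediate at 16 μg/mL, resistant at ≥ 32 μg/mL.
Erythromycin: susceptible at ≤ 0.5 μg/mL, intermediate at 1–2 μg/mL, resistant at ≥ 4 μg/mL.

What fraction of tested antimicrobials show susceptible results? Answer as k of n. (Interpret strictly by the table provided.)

6 of 9

Nafcillin (1 μg/mL) ≤ 1 μg/mL — susceptible
Cefepime: 0.12 μg/mL is ≤ 0.12 μg/mL — S
Cefazolin: 256 μg/mL is ≥ 64 μg/mL — R
Erythromycin (64 μg/mL) ≥ 4 μg/mL → R
Aztreonam (0.06 μg/mL) ≤ 8 μg/mL ⇒ susceptible
Azithromycin: 0.12 μg/mL is ≤ 4 μg/mL → susceptible
Colistin 0.25 μg/mL: ≤ 0.25 μg/mL → S
Rifampin 2 μg/mL: = 2 μg/mL — intermediate
Moxifloxacin 0.12 μg/mL: ≤ 8 μg/mL ⇒ Susceptible
Susceptible: 6/9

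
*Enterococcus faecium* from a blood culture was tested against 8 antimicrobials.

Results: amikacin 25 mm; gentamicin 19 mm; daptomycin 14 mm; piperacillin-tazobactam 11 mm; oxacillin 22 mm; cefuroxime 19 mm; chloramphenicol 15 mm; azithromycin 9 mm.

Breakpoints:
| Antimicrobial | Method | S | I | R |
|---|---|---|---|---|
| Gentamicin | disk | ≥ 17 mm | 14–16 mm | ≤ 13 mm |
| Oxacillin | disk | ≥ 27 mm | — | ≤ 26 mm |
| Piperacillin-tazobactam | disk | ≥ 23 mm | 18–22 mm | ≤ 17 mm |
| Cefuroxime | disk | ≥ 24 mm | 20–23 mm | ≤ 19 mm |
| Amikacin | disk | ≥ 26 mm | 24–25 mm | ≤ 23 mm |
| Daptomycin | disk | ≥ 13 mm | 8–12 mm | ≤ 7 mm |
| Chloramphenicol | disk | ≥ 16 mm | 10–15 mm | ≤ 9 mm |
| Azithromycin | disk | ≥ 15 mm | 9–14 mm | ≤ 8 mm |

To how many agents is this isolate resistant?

Amikacin 25 mm: in 24–25 mm — I
Gentamicin (19 mm) ≥ 17 mm — S
Daptomycin (14 mm) ≥ 13 mm ⇒ S
Piperacillin-tazobactam: 11 mm is ≤ 17 mm ⇒ R
Oxacillin (22 mm) ≤ 26 mm — R
Cefuroxime: 19 mm is ≤ 19 mm ⇒ resistant
Chloramphenicol: 15 mm is in 10–15 mm — I
Azithromycin: 9 mm is in 9–14 mm — intermediate
Resistant: 3

3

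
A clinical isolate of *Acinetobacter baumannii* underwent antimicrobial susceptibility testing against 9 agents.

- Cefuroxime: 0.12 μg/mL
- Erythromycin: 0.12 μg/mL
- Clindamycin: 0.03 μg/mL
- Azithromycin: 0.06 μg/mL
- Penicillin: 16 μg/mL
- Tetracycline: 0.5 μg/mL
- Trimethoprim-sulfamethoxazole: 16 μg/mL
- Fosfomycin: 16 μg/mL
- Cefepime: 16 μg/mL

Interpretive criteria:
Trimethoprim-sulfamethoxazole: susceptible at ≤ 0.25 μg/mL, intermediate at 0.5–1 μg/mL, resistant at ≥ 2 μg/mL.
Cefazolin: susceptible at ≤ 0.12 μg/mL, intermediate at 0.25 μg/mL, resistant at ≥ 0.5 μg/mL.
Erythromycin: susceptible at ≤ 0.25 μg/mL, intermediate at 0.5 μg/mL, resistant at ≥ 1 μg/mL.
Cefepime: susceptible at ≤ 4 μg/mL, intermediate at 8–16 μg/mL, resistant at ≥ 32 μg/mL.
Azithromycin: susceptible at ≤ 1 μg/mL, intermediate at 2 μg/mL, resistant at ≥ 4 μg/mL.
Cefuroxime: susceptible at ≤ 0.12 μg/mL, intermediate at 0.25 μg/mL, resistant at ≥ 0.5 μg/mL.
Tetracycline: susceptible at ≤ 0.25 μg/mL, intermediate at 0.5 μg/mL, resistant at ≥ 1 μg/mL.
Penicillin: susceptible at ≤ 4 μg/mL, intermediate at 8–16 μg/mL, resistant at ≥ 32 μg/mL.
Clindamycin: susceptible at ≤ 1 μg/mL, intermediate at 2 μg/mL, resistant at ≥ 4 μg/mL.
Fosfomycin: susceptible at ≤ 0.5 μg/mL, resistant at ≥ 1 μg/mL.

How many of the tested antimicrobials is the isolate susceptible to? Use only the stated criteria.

Cefuroxime 0.12 μg/mL: ≤ 0.12 μg/mL ⇒ susceptible
Erythromycin: 0.12 μg/mL is ≤ 0.25 μg/mL ⇒ Susceptible
Clindamycin 0.03 μg/mL: ≤ 1 μg/mL — susceptible
Azithromycin 0.06 μg/mL: ≤ 1 μg/mL — S
Penicillin 16 μg/mL: in 8–16 μg/mL — Intermediate
Tetracycline: 0.5 μg/mL is = 0.5 μg/mL — I
Trimethoprim-sulfamethoxazole (16 μg/mL) ≥ 2 μg/mL ⇒ Resistant
Fosfomycin 16 μg/mL: ≥ 1 μg/mL ⇒ Resistant
Cefepime 16 μg/mL: in 8–16 μg/mL ⇒ intermediate
Susceptible: 4

4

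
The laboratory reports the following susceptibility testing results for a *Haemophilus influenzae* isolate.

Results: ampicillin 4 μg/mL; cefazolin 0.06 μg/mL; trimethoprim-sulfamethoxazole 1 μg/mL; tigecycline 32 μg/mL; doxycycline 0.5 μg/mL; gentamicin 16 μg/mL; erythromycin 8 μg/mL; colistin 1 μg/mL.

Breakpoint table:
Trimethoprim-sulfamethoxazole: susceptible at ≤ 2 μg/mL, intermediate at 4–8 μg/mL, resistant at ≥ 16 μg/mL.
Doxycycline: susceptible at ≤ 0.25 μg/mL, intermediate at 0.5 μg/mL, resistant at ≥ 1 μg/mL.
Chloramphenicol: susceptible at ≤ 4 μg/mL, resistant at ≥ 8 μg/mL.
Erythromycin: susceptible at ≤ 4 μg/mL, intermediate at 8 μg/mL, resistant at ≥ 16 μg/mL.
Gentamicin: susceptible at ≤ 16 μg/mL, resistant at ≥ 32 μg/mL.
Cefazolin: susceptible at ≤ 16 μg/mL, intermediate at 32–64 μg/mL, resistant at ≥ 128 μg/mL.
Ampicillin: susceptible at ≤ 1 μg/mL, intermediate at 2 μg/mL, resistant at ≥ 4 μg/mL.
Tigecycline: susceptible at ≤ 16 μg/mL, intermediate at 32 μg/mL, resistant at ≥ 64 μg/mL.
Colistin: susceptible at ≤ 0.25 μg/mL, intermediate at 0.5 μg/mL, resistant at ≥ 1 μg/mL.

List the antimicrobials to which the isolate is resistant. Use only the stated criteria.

Ampicillin (4 μg/mL) ≥ 4 μg/mL → R
Cefazolin (0.06 μg/mL) ≤ 16 μg/mL → susceptible
Trimethoprim-sulfamethoxazole (1 μg/mL) ≤ 2 μg/mL — S
Tigecycline (32 μg/mL) = 32 μg/mL — intermediate
Doxycycline: 0.5 μg/mL is = 0.5 μg/mL — intermediate
Gentamicin (16 μg/mL) ≤ 16 μg/mL → susceptible
Erythromycin (8 μg/mL) = 8 μg/mL — intermediate
Colistin 1 μg/mL: ≥ 1 μg/mL ⇒ R

ampicillin, colistin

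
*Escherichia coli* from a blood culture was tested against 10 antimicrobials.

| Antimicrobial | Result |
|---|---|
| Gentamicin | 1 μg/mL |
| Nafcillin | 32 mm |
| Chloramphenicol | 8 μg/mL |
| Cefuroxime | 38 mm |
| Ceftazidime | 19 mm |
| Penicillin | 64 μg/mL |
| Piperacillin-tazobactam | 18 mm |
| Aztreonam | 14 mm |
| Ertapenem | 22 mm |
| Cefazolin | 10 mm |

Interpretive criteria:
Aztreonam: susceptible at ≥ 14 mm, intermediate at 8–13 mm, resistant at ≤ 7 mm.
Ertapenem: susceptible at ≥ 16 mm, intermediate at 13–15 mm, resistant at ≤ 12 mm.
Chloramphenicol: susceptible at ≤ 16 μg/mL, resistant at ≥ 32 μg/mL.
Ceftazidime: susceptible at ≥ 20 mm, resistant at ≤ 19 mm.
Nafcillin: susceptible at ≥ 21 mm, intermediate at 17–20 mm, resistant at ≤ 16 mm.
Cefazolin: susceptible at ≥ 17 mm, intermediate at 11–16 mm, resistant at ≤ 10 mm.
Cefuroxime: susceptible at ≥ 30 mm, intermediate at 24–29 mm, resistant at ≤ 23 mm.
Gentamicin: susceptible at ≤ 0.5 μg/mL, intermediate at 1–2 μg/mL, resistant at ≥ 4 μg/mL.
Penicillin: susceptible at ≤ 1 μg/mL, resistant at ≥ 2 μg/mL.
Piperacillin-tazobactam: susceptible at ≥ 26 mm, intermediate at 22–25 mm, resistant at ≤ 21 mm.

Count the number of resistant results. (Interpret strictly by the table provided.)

Gentamicin: 1 μg/mL is in 1–2 μg/mL — Intermediate
Nafcillin (32 mm) ≥ 21 mm ⇒ susceptible
Chloramphenicol: 8 μg/mL is ≤ 16 μg/mL ⇒ susceptible
Cefuroxime: 38 mm is ≥ 30 mm — S
Ceftazidime: 19 mm is ≤ 19 mm → resistant
Penicillin 64 μg/mL: ≥ 2 μg/mL ⇒ Resistant
Piperacillin-tazobactam 18 mm: ≤ 21 mm ⇒ resistant
Aztreonam (14 mm) ≥ 14 mm → susceptible
Ertapenem 22 mm: ≥ 16 mm ⇒ susceptible
Cefazolin: 10 mm is ≤ 10 mm ⇒ R
Resistant: 4

4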